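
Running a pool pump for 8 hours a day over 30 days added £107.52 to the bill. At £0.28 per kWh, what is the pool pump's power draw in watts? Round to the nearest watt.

Energy = £107.52 ÷ £0.28/kWh = 384 kWh
Runtime = 8 h/day × 30 days = 240 h
Power = 384 kWh ÷ 240 h = 1.6 kW = 1600 W

1600 W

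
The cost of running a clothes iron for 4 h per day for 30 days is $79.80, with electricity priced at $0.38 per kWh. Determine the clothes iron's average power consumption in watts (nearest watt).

1750 W

Energy = $79.80 ÷ $0.38/kWh = 210 kWh
Runtime = 4 h/day × 30 days = 120 h
Power = 210 kWh ÷ 120 h = 1.75 kW = 1750 W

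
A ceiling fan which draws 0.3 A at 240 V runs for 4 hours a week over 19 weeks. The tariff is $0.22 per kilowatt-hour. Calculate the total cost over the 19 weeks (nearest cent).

$1.20

Power = 0.3 A × 240 V = 72 W = 0.072 kW
Runtime = 4 h/week × 19 weeks = 76 h
Energy = 0.072 kW × 76 h = 5.472 kWh
Cost = 5.472 kWh × $0.22/kWh = $1.20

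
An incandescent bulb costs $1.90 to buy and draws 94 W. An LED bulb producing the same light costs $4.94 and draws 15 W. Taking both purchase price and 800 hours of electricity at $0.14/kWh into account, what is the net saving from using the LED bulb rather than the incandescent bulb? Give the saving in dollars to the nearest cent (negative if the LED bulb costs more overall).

incandescent bulb: $1.90 + (94/1000) kW × 800 h × $0.14 = $1.90 + $10.528 = $12.428
LED bulb: $4.94 + (15/1000) kW × 800 h × $0.14 = $4.94 + $1.68 = $6.62
Saving = $12.428 − $6.62 = $5.808 → $5.81

$5.81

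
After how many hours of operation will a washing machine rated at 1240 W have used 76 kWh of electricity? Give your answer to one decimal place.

61.3 h

Hours = 76 kWh ÷ 1.24 kW = 61.3 h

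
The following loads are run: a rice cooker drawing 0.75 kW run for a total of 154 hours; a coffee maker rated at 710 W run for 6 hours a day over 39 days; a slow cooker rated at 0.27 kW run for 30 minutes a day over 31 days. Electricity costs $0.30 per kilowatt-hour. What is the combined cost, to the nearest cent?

rice cooker: 0.75 kW × 154 h = 115.5 kWh
coffee maker: Runtime = 6 h/day × 39 days = 234 h
coffee maker: 0.71 kW × 234 h = 166.14 kWh
slow cooker: Runtime = 30 min × 31 = 930 min = 15.5 h
slow cooker: 0.27 kW × 15.5 h = 4.185 kWh
Total energy = 285.825 kWh
Cost = 285.825 × $0.30 = $85.75

$85.75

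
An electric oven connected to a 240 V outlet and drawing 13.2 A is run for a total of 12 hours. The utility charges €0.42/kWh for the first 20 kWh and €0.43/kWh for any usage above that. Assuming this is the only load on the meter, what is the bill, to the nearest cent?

Power = 13.2 A × 240 V = 3168 W = 3.168 kW
Energy = 3.168 kW × 12 h = 38.016 kWh
Tier 1 (0–20 kWh): 20 × €0.42 = €8.4
Above 20 kWh: 18.016 × €0.43 = €7.74688
Bill = €16.15

€16.15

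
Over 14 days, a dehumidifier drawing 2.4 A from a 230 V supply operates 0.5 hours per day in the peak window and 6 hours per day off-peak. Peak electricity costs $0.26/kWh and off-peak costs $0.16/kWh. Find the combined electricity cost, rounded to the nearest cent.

$8.42

Power = 2.4 A × 230 V = 552 W = 0.552 kW
Peak energy = 0.552 kW × 0.5 h × 14 = 3.864 kWh
Off-peak energy = 0.552 kW × 6 h × 14 = 46.368 kWh
Cost = 3.864 × $0.26 + 46.368 × $0.16 = $1.00464 + $7.41888 = $8.42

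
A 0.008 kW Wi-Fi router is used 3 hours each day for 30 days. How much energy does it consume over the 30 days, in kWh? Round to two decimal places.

Runtime = 3 h/day × 30 days = 90 h
Energy = 0.008 kW × 90 h = 0.72 kWh

0.72 kWh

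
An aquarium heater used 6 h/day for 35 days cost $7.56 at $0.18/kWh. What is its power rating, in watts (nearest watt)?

200 W

Energy = $7.56 ÷ $0.18/kWh = 42 kWh
Runtime = 6 h/day × 35 days = 210 h
Power = 42 kWh ÷ 210 h = 0.2 kW = 200 W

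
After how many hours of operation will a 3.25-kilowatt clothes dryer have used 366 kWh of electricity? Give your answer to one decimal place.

Hours = 366 kWh ÷ 3.25 kW = 112.6 h

112.6 h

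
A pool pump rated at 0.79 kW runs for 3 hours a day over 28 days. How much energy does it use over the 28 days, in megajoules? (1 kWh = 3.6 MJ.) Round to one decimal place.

Runtime = 3 h/day × 28 days = 84 h
Energy = 0.79 kW × 84 h = 66.36 kWh
= 66.36 × 3.6 MJ = 238.9 MJ

238.9 MJ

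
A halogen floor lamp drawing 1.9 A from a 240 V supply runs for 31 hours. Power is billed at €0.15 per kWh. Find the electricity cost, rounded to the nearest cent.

Power = 1.9 A × 240 V = 456 W = 0.456 kW
Energy = 0.456 kW × 31 h = 14.136 kWh
Cost = 14.136 kWh × €0.15/kWh = €2.12

€2.12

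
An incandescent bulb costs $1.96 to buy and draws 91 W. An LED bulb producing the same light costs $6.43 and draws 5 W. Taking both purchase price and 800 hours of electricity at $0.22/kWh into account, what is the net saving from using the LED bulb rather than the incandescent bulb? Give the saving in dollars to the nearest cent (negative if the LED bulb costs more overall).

incandescent bulb: $1.96 + (91/1000) kW × 800 h × $0.22 = $1.96 + $16.016 = $17.976
LED bulb: $6.43 + (5/1000) kW × 800 h × $0.22 = $6.43 + $0.88 = $7.31
Saving = $17.976 − $7.31 = $10.666 → $10.67

$10.67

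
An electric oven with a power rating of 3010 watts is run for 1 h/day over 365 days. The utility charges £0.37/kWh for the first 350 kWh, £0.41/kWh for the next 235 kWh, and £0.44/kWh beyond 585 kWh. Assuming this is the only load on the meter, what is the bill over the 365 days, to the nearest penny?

£451.86

Runtime = 1 h/day × 365 days = 365 h
Energy = 3.01 kW × 365 h = 1098.65 kWh
Tier 1 (0–350 kWh): 350 × £0.37 = £129.5
Tier 2 (350–585 kWh): 235 × £0.41 = £96.35
Above 585 kWh: 513.65 × £0.44 = £226.006
Bill = £451.86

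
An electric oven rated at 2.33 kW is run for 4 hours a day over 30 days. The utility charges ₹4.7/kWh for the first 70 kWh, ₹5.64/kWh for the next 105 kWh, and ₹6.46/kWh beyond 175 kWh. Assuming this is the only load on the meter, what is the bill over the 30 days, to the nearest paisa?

₹1596.92

Runtime = 4 h/day × 30 days = 120 h
Energy = 2.33 kW × 120 h = 279.6 kWh
Tier 1 (0–70 kWh): 70 × ₹4.7 = ₹329
Tier 2 (70–175 kWh): 105 × ₹5.64 = ₹592.2
Above 175 kWh: 104.6 × ₹6.46 = ₹675.716
Bill = ₹1596.92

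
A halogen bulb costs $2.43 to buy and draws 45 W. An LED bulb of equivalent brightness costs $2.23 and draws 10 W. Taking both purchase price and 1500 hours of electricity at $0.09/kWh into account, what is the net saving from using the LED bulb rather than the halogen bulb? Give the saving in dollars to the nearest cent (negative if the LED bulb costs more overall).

halogen bulb: $2.43 + (45/1000) kW × 1500 h × $0.09 = $2.43 + $6.075 = $8.505
LED bulb: $2.23 + (10/1000) kW × 1500 h × $0.09 = $2.23 + $1.35 = $3.58
Saving = $8.505 − $3.58 = $4.925 → $4.93

$4.93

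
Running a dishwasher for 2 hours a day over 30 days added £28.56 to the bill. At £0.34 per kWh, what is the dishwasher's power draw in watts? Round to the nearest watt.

Energy = £28.56 ÷ £0.34/kWh = 84 kWh
Runtime = 2 h/day × 30 days = 60 h
Power = 84 kWh ÷ 60 h = 1.4 kW = 1400 W

1400 W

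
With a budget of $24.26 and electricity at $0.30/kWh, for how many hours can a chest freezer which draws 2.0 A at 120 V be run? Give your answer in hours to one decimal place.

336.9 h

Power = 2.0 A × 120 V = 240 W = 0.24 kW
Energy available = $24.26 ÷ $0.30/kWh = 80.8667 kWh
Hours = 80.8667 kWh ÷ 0.24 kW = 336.9 h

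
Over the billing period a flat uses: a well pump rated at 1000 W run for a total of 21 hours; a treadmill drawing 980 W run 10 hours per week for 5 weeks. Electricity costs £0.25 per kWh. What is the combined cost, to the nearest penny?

well pump: 1 kW × 21 h = 21 kWh
treadmill: Runtime = 10 h/week × 5 weeks = 50 h
treadmill: 0.98 kW × 50 h = 49 kWh
Total energy = 70 kWh
Cost = 70 × £0.25 = £17.50

£17.50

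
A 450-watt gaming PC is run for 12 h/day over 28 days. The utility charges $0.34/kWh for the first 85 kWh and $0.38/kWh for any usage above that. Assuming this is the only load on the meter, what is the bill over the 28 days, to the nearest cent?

$54.06

Runtime = 12 h/day × 28 days = 336 h
Energy = 0.45 kW × 336 h = 151.2 kWh
Tier 1 (0–85 kWh): 85 × $0.34 = $28.9
Above 85 kWh: 66.2 × $0.38 = $25.156
Bill = $54.06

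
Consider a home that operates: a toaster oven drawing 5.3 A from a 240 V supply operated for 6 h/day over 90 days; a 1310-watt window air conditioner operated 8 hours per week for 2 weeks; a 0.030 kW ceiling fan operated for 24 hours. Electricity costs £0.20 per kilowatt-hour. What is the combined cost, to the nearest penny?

toaster oven: Power = 5.3 A × 240 V = 1272 W = 1.272 kW
toaster oven: Runtime = 6 h/day × 90 days = 540 h
toaster oven: 1.272 kW × 540 h = 686.88 kWh
window air conditioner: Runtime = 8 h/week × 2 weeks = 16 h
window air conditioner: 1.31 kW × 16 h = 20.96 kWh
ceiling fan: 0.03 kW × 24 h = 0.72 kWh
Total energy = 708.56 kWh
Cost = 708.56 × £0.20 = £141.71

£141.71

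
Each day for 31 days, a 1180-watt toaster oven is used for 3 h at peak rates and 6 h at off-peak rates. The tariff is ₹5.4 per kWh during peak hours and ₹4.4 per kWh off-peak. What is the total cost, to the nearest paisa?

Peak energy = 1.18 kW × 3 h × 31 = 109.74 kWh
Off-peak energy = 1.18 kW × 6 h × 31 = 219.48 kWh
Cost = 109.74 × ₹5.4 + 219.48 × ₹4.4 = ₹592.596 + ₹965.712 = ₹1558.31

₹1558.31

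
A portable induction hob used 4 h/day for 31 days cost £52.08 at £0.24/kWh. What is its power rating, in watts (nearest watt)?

1750 W

Energy = £52.08 ÷ £0.24/kWh = 217 kWh
Runtime = 4 h/day × 31 days = 124 h
Power = 217 kWh ÷ 124 h = 1.75 kW = 1750 W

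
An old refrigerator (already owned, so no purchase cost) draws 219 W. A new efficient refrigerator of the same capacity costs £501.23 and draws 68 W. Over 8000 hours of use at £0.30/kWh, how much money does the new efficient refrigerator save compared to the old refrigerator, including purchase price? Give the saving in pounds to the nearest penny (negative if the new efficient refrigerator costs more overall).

-£138.83

old refrigerator: £0.00 + (219/1000) kW × 8000 h × £0.30 = £0.00 + £525.6 = £525.6
new efficient refrigerator: £501.23 + (68/1000) kW × 8000 h × £0.30 = £501.23 + £163.2 = £664.43
Saving = £525.6 − £664.43 = −£138.83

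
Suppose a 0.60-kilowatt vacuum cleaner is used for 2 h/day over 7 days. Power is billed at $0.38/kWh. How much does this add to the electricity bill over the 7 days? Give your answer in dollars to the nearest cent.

$3.19

Runtime = 2 h/day × 7 days = 14 h
Energy = 0.6 kW × 14 h = 8.4 kWh
Cost = 8.4 kWh × $0.38/kWh = $3.19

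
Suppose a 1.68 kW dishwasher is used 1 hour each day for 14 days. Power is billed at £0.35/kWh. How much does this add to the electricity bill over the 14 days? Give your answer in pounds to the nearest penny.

Runtime = 1 h/day × 14 days = 14 h
Energy = 1.68 kW × 14 h = 23.52 kWh
Cost = 23.52 kWh × £0.35/kWh = £8.23

£8.23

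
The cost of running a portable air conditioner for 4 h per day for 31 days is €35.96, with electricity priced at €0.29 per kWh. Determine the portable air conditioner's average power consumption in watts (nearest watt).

1000 W

Energy = €35.96 ÷ €0.29/kWh = 124 kWh
Runtime = 4 h/day × 31 days = 124 h
Power = 124 kWh ÷ 124 h = 1 kW = 1000 W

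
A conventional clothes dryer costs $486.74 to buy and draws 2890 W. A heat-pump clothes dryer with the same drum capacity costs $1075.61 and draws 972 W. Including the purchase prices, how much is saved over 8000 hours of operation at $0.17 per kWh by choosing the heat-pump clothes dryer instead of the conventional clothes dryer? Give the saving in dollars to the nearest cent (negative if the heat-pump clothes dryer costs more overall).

$2019.61

conventional clothes dryer: $486.74 + (2890/1000) kW × 8000 h × $0.17 = $486.74 + $3930.4 = $4417.14
heat-pump clothes dryer: $1075.61 + (972/1000) kW × 8000 h × $0.17 = $1075.61 + $1321.92 = $2397.53
Saving = $4417.14 − $2397.53 = $2019.61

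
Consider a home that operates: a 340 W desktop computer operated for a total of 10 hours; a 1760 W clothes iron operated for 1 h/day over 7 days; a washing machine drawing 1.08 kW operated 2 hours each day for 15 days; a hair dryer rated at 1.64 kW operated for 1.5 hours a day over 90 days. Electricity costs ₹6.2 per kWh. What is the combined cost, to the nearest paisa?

desktop computer: 0.34 kW × 10 h = 3.4 kWh
clothes iron: Runtime = 1 h/day × 7 days = 7 h
clothes iron: 1.76 kW × 7 h = 12.32 kWh
washing machine: Runtime = 2 h/day × 15 days = 30 h
washing machine: 1.08 kW × 30 h = 32.4 kWh
hair dryer: Runtime = 1.5 h/day × 90 days = 135 h
hair dryer: 1.64 kW × 135 h = 221.4 kWh
Total energy = 269.52 kWh
Cost = 269.52 × ₹6.2 = ₹1671.02

₹1671.02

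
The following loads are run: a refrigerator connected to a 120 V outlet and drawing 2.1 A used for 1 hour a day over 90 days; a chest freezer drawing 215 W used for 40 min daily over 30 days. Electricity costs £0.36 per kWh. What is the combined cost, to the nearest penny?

refrigerator: Power = 2.1 A × 120 V = 252 W = 0.252 kW
refrigerator: Runtime = 1 h/day × 90 days = 90 h
refrigerator: 0.252 kW × 90 h = 22.68 kWh
chest freezer: Runtime = 40 min × 30 = 1200 min = 20 h
chest freezer: 0.215 kW × 20 h = 4.3 kWh
Total energy = 26.98 kWh
Cost = 26.98 × £0.36 = £9.71

£9.71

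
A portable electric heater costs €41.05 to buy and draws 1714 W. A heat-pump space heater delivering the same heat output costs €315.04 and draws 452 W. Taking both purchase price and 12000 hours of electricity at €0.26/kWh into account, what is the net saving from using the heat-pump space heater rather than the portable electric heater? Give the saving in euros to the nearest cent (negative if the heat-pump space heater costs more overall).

portable electric heater: €41.05 + (1714/1000) kW × 12000 h × €0.26 = €41.05 + €5347.68 = €5388.73
heat-pump space heater: €315.04 + (452/1000) kW × 12000 h × €0.26 = €315.04 + €1410.24 = €1725.28
Saving = €5388.73 − €1725.28 = €3663.45

€3663.45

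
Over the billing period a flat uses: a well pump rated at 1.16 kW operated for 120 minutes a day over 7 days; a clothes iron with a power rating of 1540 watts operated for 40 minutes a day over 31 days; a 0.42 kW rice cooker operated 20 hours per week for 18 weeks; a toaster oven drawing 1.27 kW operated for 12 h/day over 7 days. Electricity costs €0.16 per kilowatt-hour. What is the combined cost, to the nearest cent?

well pump: Runtime = 120 min × 7 = 840 min = 14 h
well pump: 1.16 kW × 14 h = 16.24 kWh
clothes iron: Runtime = 40 min × 31 = 1240 min = 20.666666… h
clothes iron: 1.54 kW × 20.666666… h = 31.826666… kWh
rice cooker: Runtime = 20 h/week × 18 weeks = 360 h
rice cooker: 0.42 kW × 360 h = 151.2 kWh
toaster oven: Runtime = 12 h/day × 7 days = 84 h
toaster oven: 1.27 kW × 84 h = 106.68 kWh
Total energy = 305.946666… kWh
Cost = 305.946666… × €0.16 = €48.95

€48.95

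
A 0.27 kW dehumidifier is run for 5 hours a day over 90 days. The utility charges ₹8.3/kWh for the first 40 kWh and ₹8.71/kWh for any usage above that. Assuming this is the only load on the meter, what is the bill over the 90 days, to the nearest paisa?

₹1041.87

Runtime = 5 h/day × 90 days = 450 h
Energy = 0.27 kW × 450 h = 121.5 kWh
Tier 1 (0–40 kWh): 40 × ₹8.3 = ₹332
Above 40 kWh: 81.5 × ₹8.71 = ₹709.865
Bill = ₹1041.87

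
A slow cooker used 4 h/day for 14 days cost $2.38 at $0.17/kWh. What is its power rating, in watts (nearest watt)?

Energy = $2.38 ÷ $0.17/kWh = 14 kWh
Runtime = 4 h/day × 14 days = 56 h
Power = 14 kWh ÷ 56 h = 0.25 kW = 250 W

250 W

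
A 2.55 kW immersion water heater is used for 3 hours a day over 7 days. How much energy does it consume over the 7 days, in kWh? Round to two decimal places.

Runtime = 3 h/day × 7 days = 21 h
Energy = 2.55 kW × 21 h = 53.55 kWh

53.55 kWh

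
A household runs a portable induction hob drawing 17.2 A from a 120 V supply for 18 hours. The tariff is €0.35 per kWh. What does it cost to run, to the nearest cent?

Power = 17.2 A × 120 V = 2064 W = 2.064 kW
Energy = 2.064 kW × 18 h = 37.152 kWh
Cost = 37.152 kWh × €0.35/kWh = €13.00

€13.00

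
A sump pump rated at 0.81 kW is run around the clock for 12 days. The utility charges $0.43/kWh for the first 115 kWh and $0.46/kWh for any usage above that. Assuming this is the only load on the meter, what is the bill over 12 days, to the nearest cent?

$103.86

Runtime = 24 h × 12 = 288 h
Energy = 0.81 kW × 288 h = 233.28 kWh
Tier 1 (0–115 kWh): 115 × $0.43 = $49.45
Above 115 kWh: 118.28 × $0.46 = $54.4088
Bill = $103.86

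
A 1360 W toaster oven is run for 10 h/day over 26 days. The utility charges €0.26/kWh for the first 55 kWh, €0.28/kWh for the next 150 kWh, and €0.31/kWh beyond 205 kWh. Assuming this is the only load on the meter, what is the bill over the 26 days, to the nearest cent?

Runtime = 10 h/day × 26 days = 260 h
Energy = 1.36 kW × 260 h = 353.6 kWh
Tier 1 (0–55 kWh): 55 × €0.26 = €14.3
Tier 2 (55–205 kWh): 150 × €0.28 = €42
Above 205 kWh: 148.6 × €0.31 = €46.066
Bill = €102.37

€102.37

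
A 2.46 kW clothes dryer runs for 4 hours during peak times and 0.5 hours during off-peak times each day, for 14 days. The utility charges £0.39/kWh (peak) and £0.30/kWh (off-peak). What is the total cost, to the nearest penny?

£58.89

Peak energy = 2.46 kW × 4 h × 14 = 137.76 kWh
Off-peak energy = 2.46 kW × 0.5 h × 14 = 17.22 kWh
Cost = 137.76 × £0.39 + 17.22 × £0.30 = £53.7264 + £5.166 = £58.89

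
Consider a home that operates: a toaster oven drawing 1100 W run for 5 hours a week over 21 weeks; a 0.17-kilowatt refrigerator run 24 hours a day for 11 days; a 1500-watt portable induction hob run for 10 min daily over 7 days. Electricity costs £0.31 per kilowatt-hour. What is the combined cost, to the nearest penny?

£50.26

toaster oven: Runtime = 5 h/week × 21 weeks = 105 h
toaster oven: 1.1 kW × 105 h = 115.5 kWh
refrigerator: Runtime = 24 h × 11 = 264 h
refrigerator: 0.17 kW × 264 h = 44.88 kWh
portable induction hob: Runtime = 10 min × 7 = 70 min = 1.166666… h
portable induction hob: 1.5 kW × 1.166666… h = 1.75 kWh
Total energy = 162.13 kWh
Cost = 162.13 × £0.31 = £50.26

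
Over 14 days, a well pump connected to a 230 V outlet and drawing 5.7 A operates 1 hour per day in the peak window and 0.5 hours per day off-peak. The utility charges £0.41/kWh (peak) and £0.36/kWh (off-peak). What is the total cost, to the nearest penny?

£10.83

Power = 5.7 A × 230 V = 1311 W = 1.311 kW
Peak energy = 1.311 kW × 1 h × 14 = 18.354 kWh
Off-peak energy = 1.311 kW × 0.5 h × 14 = 9.177 kWh
Cost = 18.354 × £0.41 + 9.177 × £0.36 = £7.52514 + £3.30372 = £10.83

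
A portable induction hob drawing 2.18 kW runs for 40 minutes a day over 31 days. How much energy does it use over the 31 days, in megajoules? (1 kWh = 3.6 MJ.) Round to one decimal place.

Runtime = 40 min × 31 = 1240 min = 20.666666… h
Energy = 2.18 kW × 20.666666… h = 45.053333… kWh
= 45.053333… × 3.6 MJ = 162.2 MJ

162.2 MJ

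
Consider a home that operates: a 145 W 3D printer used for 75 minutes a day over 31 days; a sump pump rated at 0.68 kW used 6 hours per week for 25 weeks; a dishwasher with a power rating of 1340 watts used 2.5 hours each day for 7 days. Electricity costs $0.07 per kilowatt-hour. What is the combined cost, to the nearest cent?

$9.17

3D printer: Runtime = 75 min × 31 = 2325 min = 38.75 h
3D printer: 0.145 kW × 38.75 h = 5.61875 kWh
sump pump: Runtime = 6 h/week × 25 weeks = 150 h
sump pump: 0.68 kW × 150 h = 102 kWh
dishwasher: Runtime = 2.5 h/day × 7 days = 17.5 h
dishwasher: 1.34 kW × 17.5 h = 23.45 kWh
Total energy = 131.06875 kWh
Cost = 131.06875 × $0.07 = $9.17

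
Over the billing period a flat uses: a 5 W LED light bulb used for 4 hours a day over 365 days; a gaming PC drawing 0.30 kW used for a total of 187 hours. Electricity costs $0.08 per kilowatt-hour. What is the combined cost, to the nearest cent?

$5.07

LED light bulb: Runtime = 4 h/day × 365 days = 1460 h
LED light bulb: 0.005 kW × 1460 h = 7.3 kWh
gaming PC: 0.3 kW × 187 h = 56.1 kWh
Total energy = 63.4 kWh
Cost = 63.4 × $0.08 = $5.07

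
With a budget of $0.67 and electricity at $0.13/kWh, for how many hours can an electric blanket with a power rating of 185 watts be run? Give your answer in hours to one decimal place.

Energy available = $0.67 ÷ $0.13/kWh = 5.1538 kWh
Hours = 5.1538 kWh ÷ 0.185 kW = 27.9 h

27.9 h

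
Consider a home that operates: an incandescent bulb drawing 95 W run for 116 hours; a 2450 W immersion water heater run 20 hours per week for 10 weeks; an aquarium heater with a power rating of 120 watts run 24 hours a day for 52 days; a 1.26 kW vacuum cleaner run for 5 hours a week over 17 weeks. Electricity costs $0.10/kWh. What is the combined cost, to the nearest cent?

$75.79

incandescent bulb: 0.095 kW × 116 h = 11.02 kWh
immersion water heater: Runtime = 20 h/week × 10 weeks = 200 h
immersion water heater: 2.45 kW × 200 h = 490 kWh
aquarium heater: Runtime = 24 h × 52 = 1248 h
aquarium heater: 0.12 kW × 1248 h = 149.76 kWh
vacuum cleaner: Runtime = 5 h/week × 17 weeks = 85 h
vacuum cleaner: 1.26 kW × 85 h = 107.1 kWh
Total energy = 757.88 kWh
Cost = 757.88 × $0.10 = $75.79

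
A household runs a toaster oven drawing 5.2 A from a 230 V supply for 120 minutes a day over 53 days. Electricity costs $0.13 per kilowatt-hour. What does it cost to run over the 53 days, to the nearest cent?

Power = 5.2 A × 230 V = 1196 W = 1.196 kW
Runtime = 120 min × 53 = 6360 min = 106 h
Energy = 1.196 kW × 106 h = 126.776 kWh
Cost = 126.776 kWh × $0.13/kWh = $16.48

$16.48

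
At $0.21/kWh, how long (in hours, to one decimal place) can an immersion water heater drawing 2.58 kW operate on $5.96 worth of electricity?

Energy available = $5.96 ÷ $0.21/kWh = 28.381 kWh
Hours = 28.381 kWh ÷ 2.58 kW = 11.0 h

11.0 h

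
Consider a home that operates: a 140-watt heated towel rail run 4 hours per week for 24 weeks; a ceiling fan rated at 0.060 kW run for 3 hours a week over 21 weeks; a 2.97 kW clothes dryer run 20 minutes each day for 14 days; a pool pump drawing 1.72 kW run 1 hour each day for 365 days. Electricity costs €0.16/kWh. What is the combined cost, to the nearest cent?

€105.42

heated towel rail: Runtime = 4 h/week × 24 weeks = 96 h
heated towel rail: 0.14 kW × 96 h = 13.44 kWh
ceiling fan: Runtime = 3 h/week × 21 weeks = 63 h
ceiling fan: 0.06 kW × 63 h = 3.78 kWh
clothes dryer: Runtime = 20 min × 14 = 280 min = 4.666666… h
clothes dryer: 2.97 kW × 4.666666… h = 13.86 kWh
pool pump: Runtime = 1 h/day × 365 days = 365 h
pool pump: 1.72 kW × 365 h = 627.8 kWh
Total energy = 658.88 kWh
Cost = 658.88 × €0.16 = €105.42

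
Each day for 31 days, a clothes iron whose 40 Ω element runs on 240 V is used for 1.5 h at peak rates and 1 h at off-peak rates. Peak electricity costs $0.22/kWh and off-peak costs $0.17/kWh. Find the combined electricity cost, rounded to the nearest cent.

$22.32

Power = V²/R = 240²/40 = 1440 W = 1.44 kW
Peak energy = 1.44 kW × 1.5 h × 31 = 66.96 kWh
Off-peak energy = 1.44 kW × 1 h × 31 = 44.64 kWh
Cost = 66.96 × $0.22 + 44.64 × $0.17 = $14.7312 + $7.5888 = $22.32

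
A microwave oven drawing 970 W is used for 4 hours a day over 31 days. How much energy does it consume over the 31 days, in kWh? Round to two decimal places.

Runtime = 4 h/day × 31 days = 124 h
Energy = 0.97 kW × 124 h = 120.28 kWh

120.28 kWh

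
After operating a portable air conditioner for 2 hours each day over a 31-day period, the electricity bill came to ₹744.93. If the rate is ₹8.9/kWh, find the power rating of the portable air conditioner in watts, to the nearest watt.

1350 W

Energy = ₹744.93 ÷ ₹8.9/kWh = 83.7 kWh
Runtime = 2 h/day × 31 days = 62 h
Power = 83.7 kWh ÷ 62 h = 1.35 kW = 1350 W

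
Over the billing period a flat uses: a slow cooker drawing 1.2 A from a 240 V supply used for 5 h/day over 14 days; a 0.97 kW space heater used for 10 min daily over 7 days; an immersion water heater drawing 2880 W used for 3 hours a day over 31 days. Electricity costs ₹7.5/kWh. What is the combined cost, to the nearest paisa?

slow cooker: Power = 1.2 A × 240 V = 288 W = 0.288 kW
slow cooker: Runtime = 5 h/day × 14 days = 70 h
slow cooker: 0.288 kW × 70 h = 20.16 kWh
space heater: Runtime = 10 min × 7 = 70 min = 1.166666… h
space heater: 0.97 kW × 1.166666… h = 1.131666… kWh
immersion water heater: Runtime = 3 h/day × 31 days = 93 h
immersion water heater: 2.88 kW × 93 h = 267.84 kWh
Total energy = 289.131666… kWh
Cost = 289.131666… × ₹7.5 = ₹2168.49

₹2168.49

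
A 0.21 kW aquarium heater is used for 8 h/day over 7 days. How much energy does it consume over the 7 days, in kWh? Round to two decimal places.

11.76 kWh

Runtime = 8 h/day × 7 days = 56 h
Energy = 0.21 kW × 56 h = 11.76 kWh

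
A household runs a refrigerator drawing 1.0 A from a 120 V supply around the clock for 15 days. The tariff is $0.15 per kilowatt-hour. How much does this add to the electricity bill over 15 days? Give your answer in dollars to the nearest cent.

$6.48

Power = 1.0 A × 120 V = 120 W = 0.12 kW
Runtime = 24 h × 15 = 360 h
Energy = 0.12 kW × 360 h = 43.2 kWh
Cost = 43.2 kWh × $0.15/kWh = $6.48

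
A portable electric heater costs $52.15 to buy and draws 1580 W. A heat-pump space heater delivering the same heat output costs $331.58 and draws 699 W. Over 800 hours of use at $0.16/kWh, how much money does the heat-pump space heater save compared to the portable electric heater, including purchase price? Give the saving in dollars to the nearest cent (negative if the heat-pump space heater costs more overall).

-$166.66

portable electric heater: $52.15 + (1580/1000) kW × 800 h × $0.16 = $52.15 + $202.24 = $254.39
heat-pump space heater: $331.58 + (699/1000) kW × 800 h × $0.16 = $331.58 + $89.472 = $421.052
Saving = $254.39 − $421.052 = −$166.662 → -$166.66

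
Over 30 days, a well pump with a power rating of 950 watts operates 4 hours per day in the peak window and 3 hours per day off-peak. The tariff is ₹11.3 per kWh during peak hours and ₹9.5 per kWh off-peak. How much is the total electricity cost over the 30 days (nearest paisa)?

Peak energy = 0.95 kW × 4 h × 30 = 114 kWh
Off-peak energy = 0.95 kW × 3 h × 30 = 85.5 kWh
Cost = 114 × ₹11.3 + 85.5 × ₹9.5 = ₹1288.2 + ₹812.25 = ₹2100.45

₹2100.45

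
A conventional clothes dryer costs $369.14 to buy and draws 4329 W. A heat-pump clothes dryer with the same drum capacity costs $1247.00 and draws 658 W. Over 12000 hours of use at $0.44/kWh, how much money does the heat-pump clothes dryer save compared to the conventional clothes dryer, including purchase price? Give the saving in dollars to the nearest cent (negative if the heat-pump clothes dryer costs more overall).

conventional clothes dryer: $369.14 + (4329/1000) kW × 12000 h × $0.44 = $369.14 + $22857.12 = $23226.26
heat-pump clothes dryer: $1247.00 + (658/1000) kW × 12000 h × $0.44 = $1247.00 + $3474.24 = $4721.24
Saving = $23226.26 − $4721.24 = $18505.02

$18505.02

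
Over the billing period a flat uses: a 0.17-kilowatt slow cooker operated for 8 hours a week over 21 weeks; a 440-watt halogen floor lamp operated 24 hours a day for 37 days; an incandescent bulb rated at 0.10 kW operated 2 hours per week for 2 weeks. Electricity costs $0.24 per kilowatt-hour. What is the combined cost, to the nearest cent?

$100.72

slow cooker: Runtime = 8 h/week × 21 weeks = 168 h
slow cooker: 0.17 kW × 168 h = 28.56 kWh
halogen floor lamp: Runtime = 24 h × 37 = 888 h
halogen floor lamp: 0.44 kW × 888 h = 390.72 kWh
incandescent bulb: Runtime = 2 h/week × 2 weeks = 4 h
incandescent bulb: 0.1 kW × 4 h = 0.4 kWh
Total energy = 419.68 kWh
Cost = 419.68 × $0.24 = $100.72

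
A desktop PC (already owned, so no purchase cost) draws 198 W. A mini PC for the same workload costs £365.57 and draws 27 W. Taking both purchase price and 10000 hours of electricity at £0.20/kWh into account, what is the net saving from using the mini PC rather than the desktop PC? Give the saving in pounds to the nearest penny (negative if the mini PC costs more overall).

desktop PC: £0.00 + (198/1000) kW × 10000 h × £0.20 = £0.00 + £396 = £396
mini PC: £365.57 + (27/1000) kW × 10000 h × £0.20 = £365.57 + £54 = £419.57
Saving = £396 − £419.57 = −£23.57

-£23.57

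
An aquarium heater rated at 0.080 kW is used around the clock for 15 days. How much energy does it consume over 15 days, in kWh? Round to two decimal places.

Runtime = 24 h × 15 = 360 h
Energy = 0.08 kW × 360 h = 28.8 kWh

28.80 kWh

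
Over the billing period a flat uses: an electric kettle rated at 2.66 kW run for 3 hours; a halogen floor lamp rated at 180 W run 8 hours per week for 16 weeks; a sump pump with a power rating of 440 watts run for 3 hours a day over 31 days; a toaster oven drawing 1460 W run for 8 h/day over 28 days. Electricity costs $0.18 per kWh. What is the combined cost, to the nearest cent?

electric kettle: 2.66 kW × 3 h = 7.98 kWh
halogen floor lamp: Runtime = 8 h/week × 16 weeks = 128 h
halogen floor lamp: 0.18 kW × 128 h = 23.04 kWh
sump pump: Runtime = 3 h/day × 31 days = 93 h
sump pump: 0.44 kW × 93 h = 40.92 kWh
toaster oven: Runtime = 8 h/day × 28 days = 224 h
toaster oven: 1.46 kW × 224 h = 327.04 kWh
Total energy = 398.98 kWh
Cost = 398.98 × $0.18 = $71.82

$71.82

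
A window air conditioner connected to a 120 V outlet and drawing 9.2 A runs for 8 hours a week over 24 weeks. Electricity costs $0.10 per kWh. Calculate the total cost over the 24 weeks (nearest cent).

Power = 9.2 A × 120 V = 1104 W = 1.104 kW
Runtime = 8 h/week × 24 weeks = 192 h
Energy = 1.104 kW × 192 h = 211.968 kWh
Cost = 211.968 kWh × $0.10/kWh = $21.20

$21.20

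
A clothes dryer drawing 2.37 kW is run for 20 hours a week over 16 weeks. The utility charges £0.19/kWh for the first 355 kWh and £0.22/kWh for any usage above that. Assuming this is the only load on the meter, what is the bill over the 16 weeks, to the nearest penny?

£156.20

Runtime = 20 h/week × 16 weeks = 320 h
Energy = 2.37 kW × 320 h = 758.4 kWh
Tier 1 (0–355 kWh): 355 × £0.19 = £67.45
Above 355 kWh: 403.4 × £0.22 = £88.748
Bill = £156.20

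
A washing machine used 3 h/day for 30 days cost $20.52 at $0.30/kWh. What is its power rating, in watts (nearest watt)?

Energy = $20.52 ÷ $0.30/kWh = 68.4 kWh
Runtime = 3 h/day × 30 days = 90 h
Power = 68.4 kWh ÷ 90 h = 0.76 kW = 760 W

760 W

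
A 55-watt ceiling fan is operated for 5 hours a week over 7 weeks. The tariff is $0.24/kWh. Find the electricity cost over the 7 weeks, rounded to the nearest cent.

Runtime = 5 h/week × 7 weeks = 35 h
Energy = 0.055 kW × 35 h = 1.925 kWh
Cost = 1.925 kWh × $0.24/kWh = $0.46

$0.46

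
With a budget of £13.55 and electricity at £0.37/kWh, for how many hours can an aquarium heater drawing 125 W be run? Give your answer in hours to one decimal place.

293.0 h

Energy available = £13.55 ÷ £0.37/kWh = 36.6216 kWh
Hours = 36.6216 kWh ÷ 0.125 kW = 293.0 h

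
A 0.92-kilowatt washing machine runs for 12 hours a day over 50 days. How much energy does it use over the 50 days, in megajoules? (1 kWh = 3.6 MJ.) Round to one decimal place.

1987.2 MJ

Runtime = 12 h/day × 50 days = 600 h
Energy = 0.92 kW × 600 h = 552 kWh
= 552 × 3.6 MJ = 1987.2 MJ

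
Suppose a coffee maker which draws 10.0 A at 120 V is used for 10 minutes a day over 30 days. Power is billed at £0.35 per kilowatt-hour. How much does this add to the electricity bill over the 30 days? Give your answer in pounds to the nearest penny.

Power = 10.0 A × 120 V = 1200 W = 1.2 kW
Runtime = 10 min × 30 = 300 min = 5 h
Energy = 1.2 kW × 5 h = 6 kWh
Cost = 6 kWh × £0.35/kWh = £2.10

£2.10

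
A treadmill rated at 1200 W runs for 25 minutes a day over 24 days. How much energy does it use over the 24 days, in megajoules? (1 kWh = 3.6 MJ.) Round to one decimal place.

Runtime = 25 min × 24 = 600 min = 10 h
Energy = 1.2 kW × 10 h = 12 kWh
= 12 × 3.6 MJ = 43.2 MJ

43.2 MJ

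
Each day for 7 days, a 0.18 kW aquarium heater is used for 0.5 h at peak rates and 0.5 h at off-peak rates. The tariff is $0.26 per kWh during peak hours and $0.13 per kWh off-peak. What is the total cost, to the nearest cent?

$0.25

Peak energy = 0.18 kW × 0.5 h × 7 = 0.63 kWh
Off-peak energy = 0.18 kW × 0.5 h × 7 = 0.63 kWh
Cost = 0.63 × $0.26 + 0.63 × $0.13 = $0.1638 + $0.0819 = $0.25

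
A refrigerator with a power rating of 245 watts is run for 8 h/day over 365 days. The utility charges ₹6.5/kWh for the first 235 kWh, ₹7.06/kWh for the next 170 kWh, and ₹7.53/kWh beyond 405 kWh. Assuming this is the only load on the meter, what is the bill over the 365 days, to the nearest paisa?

₹5065.01

Runtime = 8 h/day × 365 days = 2920 h
Energy = 0.245 kW × 2920 h = 715.4 kWh
Tier 1 (0–235 kWh): 235 × ₹6.5 = ₹1527.5
Tier 2 (235–405 kWh): 170 × ₹7.06 = ₹1200.2
Above 405 kWh: 310.4 × ₹7.53 = ₹2337.312
Bill = ₹5065.01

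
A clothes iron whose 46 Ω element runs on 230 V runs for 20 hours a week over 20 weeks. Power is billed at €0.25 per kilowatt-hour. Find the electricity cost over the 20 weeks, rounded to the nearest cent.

Power = V²/R = 230²/46 = 1150 W = 1.15 kW
Runtime = 20 h/week × 20 weeks = 400 h
Energy = 1.15 kW × 400 h = 460 kWh
Cost = 460 kWh × €0.25/kWh = €115.00

€115.00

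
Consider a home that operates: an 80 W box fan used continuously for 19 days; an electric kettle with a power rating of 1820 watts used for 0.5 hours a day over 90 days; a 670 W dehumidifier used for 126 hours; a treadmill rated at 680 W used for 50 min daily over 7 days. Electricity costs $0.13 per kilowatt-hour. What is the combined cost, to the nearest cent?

box fan: Runtime = 24 h × 19 = 456 h
box fan: 0.08 kW × 456 h = 36.48 kWh
electric kettle: Runtime = 0.5 h/day × 90 days = 45 h
electric kettle: 1.82 kW × 45 h = 81.9 kWh
dehumidifier: 0.67 kW × 126 h = 84.42 kWh
treadmill: Runtime = 50 min × 7 = 350 min = 5.833333… h
treadmill: 0.68 kW × 5.833333… h = 3.966666… kWh
Total energy = 206.766666… kWh
Cost = 206.766666… × $0.13 = $26.88

$26.88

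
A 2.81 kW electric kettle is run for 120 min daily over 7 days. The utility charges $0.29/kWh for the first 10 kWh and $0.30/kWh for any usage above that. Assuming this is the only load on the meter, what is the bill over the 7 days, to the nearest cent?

Runtime = 120 min × 7 = 840 min = 14 h
Energy = 2.81 kW × 14 h = 39.34 kWh
Tier 1 (0–10 kWh): 10 × $0.29 = $2.9
Above 10 kWh: 29.34 × $0.30 = $8.802
Bill = $11.70

$11.70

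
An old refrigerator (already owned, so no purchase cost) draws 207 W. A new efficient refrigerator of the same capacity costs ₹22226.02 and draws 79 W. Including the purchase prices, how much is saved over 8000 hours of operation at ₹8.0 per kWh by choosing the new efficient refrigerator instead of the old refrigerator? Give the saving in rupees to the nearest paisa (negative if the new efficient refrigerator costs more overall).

old refrigerator: ₹0.00 + (207/1000) kW × 8000 h × ₹8.0 = ₹0.00 + ₹13248 = ₹13248
new efficient refrigerator: ₹22226.02 + (79/1000) kW × 8000 h × ₹8.0 = ₹22226.02 + ₹5056 = ₹27282.02
Saving = ₹13248 − ₹27282.02 = −₹14034.02

-₹14034.02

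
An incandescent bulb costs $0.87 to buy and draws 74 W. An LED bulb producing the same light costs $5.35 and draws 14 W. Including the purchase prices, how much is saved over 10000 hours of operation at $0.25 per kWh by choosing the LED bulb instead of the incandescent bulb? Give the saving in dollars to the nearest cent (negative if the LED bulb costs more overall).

incandescent bulb: $0.87 + (74/1000) kW × 10000 h × $0.25 = $0.87 + $185 = $185.87
LED bulb: $5.35 + (14/1000) kW × 10000 h × $0.25 = $5.35 + $35 = $40.35
Saving = $185.87 − $40.35 = $145.52

$145.52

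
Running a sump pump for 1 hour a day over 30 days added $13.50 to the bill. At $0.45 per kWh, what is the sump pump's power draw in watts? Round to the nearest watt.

Energy = $13.50 ÷ $0.45/kWh = 30 kWh
Runtime = 1 h/day × 30 days = 30 h
Power = 30 kWh ÷ 30 h = 1 kW = 1000 W

1000 W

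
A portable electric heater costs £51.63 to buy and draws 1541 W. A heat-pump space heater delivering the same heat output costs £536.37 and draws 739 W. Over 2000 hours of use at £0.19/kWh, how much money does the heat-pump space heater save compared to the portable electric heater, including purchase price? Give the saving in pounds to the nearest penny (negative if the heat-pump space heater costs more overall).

-£179.98

portable electric heater: £51.63 + (1541/1000) kW × 2000 h × £0.19 = £51.63 + £585.58 = £637.21
heat-pump space heater: £536.37 + (739/1000) kW × 2000 h × £0.19 = £536.37 + £280.82 = £817.19
Saving = £637.21 − £817.19 = −£179.98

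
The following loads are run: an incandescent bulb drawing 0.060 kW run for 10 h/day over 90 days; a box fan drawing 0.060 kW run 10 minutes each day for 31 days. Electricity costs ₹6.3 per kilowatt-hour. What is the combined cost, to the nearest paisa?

₹342.15

incandescent bulb: Runtime = 10 h/day × 90 days = 900 h
incandescent bulb: 0.06 kW × 900 h = 54 kWh
box fan: Runtime = 10 min × 31 = 310 min = 5.166666… h
box fan: 0.06 kW × 5.166666… h = 0.31 kWh
Total energy = 54.31 kWh
Cost = 54.31 × ₹6.3 = ₹342.15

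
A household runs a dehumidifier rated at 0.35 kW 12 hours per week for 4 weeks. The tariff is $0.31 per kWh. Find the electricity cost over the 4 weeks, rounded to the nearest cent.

Runtime = 12 h/week × 4 weeks = 48 h
Energy = 0.35 kW × 48 h = 16.8 kWh
Cost = 16.8 kWh × $0.31/kWh = $5.21

$5.21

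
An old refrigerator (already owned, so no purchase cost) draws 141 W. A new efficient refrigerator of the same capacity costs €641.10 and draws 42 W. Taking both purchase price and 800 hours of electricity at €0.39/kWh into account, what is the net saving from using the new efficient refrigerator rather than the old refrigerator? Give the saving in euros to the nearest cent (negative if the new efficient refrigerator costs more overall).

old refrigerator: €0.00 + (141/1000) kW × 800 h × €0.39 = €0.00 + €43.992 = €43.992
new efficient refrigerator: €641.10 + (42/1000) kW × 800 h × €0.39 = €641.10 + €13.104 = €654.204
Saving = €43.992 − €654.204 = −€610.212 → -€610.21

-€610.21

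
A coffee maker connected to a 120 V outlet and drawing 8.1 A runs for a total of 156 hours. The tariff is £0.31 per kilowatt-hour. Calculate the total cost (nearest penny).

£47.01

Power = 8.1 A × 120 V = 972 W = 0.972 kW
Energy = 0.972 kW × 156 h = 151.632 kWh
Cost = 151.632 kWh × £0.31/kWh = £47.01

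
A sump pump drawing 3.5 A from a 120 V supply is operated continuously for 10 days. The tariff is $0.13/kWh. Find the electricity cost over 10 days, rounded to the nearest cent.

$13.10

Power = 3.5 A × 120 V = 420 W = 0.42 kW
Runtime = 24 h × 10 = 240 h
Energy = 0.42 kW × 240 h = 100.8 kWh
Cost = 100.8 kWh × $0.13/kWh = $13.10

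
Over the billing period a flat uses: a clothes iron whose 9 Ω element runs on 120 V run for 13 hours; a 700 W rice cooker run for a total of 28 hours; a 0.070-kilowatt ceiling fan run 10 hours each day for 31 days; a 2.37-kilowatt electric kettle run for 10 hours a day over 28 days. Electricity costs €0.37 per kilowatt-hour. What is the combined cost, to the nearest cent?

clothes iron: Power = V²/R = 120²/9 = 1600 W = 1.6 kW
clothes iron: 1.6 kW × 13 h = 20.8 kWh
rice cooker: 0.7 kW × 28 h = 19.6 kWh
ceiling fan: Runtime = 10 h/day × 31 days = 310 h
ceiling fan: 0.07 kW × 310 h = 21.7 kWh
electric kettle: Runtime = 10 h/day × 28 days = 280 h
electric kettle: 2.37 kW × 280 h = 663.6 kWh
Total energy = 725.7 kWh
Cost = 725.7 × €0.37 = €268.51

€268.51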